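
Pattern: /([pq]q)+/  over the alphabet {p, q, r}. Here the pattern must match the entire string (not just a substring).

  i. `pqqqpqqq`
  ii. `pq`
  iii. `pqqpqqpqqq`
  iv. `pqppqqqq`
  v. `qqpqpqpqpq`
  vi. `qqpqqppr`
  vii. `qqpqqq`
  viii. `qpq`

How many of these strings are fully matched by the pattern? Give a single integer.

i → match
ii → match
iii → no match
iv → no match
v → match
vi → no match — must end with `q`
vii → match
viii → no match
Total matched: 4

4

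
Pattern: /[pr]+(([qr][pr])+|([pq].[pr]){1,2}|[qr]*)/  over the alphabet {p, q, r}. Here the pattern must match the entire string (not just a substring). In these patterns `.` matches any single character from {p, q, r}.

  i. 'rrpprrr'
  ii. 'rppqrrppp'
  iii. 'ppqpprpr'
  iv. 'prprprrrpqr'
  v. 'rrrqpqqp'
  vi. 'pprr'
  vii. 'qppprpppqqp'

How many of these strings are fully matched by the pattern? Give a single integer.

i → match
ii → match
iii → no match
iv → match
v → no match
vi → match
vii → no match
Total matched: 4

4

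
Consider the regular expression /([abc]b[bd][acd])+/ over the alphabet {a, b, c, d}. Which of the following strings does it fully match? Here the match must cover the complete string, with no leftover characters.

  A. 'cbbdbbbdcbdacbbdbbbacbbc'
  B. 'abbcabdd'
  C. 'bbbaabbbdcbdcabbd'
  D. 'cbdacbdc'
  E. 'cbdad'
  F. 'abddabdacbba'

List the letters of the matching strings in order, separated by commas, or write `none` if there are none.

A → match
B → match
C → no match
D → match
E → no match
F → match

A, B, D, F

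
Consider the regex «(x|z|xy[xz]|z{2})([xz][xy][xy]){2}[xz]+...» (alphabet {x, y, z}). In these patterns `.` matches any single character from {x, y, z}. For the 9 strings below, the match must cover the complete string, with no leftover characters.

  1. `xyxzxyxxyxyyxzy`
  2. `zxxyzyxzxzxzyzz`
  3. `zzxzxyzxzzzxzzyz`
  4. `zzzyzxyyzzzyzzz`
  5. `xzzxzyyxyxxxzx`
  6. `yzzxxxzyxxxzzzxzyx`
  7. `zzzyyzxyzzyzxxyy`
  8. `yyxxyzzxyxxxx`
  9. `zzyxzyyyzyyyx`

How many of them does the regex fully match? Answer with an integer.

1

1 → no match
2 → match
3 → no match
4 → no match
5 → no match
6 → no match
7 → no match
8 → no match
9 → no match
Total matched: 1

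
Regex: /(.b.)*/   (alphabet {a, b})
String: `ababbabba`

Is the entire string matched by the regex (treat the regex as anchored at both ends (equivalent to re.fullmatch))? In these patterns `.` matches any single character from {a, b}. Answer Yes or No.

Yes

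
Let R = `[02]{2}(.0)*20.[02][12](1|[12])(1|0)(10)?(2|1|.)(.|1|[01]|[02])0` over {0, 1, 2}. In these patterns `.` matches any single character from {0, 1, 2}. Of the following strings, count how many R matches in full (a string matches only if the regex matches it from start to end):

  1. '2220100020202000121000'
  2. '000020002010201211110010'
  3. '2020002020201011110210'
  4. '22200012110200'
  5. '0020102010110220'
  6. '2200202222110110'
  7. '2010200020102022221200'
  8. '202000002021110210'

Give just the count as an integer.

1 → match
2 → match
3 → match
4 → match
5 → match
6 → match
7 → match
8 → no match
Total matched: 7

7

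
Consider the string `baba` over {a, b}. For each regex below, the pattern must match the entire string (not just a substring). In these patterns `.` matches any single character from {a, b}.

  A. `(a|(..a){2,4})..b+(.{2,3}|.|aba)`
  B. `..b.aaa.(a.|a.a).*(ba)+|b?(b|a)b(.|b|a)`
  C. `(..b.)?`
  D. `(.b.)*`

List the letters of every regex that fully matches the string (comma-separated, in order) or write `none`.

A → no match
B → match
C → match
D → no match

B, C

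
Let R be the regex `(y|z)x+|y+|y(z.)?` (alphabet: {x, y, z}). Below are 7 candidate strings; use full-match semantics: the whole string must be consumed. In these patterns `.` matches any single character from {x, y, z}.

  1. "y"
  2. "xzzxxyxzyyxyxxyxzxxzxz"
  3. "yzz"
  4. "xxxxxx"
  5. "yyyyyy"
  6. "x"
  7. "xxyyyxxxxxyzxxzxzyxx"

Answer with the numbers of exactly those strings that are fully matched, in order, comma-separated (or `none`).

1, 3, 5

1 → match
2 → no match
3 → match
4 → no match
5 → match
6 → no match
7 → no match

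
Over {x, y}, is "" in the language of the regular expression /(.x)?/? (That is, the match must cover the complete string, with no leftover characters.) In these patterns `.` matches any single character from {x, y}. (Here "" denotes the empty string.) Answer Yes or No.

Yes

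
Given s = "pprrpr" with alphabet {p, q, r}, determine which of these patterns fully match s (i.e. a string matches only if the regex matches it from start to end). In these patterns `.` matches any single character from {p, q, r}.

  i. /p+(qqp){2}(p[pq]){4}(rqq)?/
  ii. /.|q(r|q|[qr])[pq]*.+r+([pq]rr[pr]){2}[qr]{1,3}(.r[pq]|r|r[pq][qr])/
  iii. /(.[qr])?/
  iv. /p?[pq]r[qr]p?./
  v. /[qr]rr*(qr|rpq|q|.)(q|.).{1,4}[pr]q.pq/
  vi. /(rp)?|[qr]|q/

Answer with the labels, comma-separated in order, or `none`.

i → no match
ii → no match
iii → no match
iv → match
v → no match — must end with "pq"
vi → no match

iv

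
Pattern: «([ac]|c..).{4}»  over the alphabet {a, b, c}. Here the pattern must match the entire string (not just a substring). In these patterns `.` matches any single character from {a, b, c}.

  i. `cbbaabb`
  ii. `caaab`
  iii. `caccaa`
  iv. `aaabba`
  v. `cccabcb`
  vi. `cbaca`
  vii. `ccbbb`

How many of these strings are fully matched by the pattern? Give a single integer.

5

i → match
ii → match
iii → no match
iv → no match
v → match
vi → match
vii → match
Total matched: 5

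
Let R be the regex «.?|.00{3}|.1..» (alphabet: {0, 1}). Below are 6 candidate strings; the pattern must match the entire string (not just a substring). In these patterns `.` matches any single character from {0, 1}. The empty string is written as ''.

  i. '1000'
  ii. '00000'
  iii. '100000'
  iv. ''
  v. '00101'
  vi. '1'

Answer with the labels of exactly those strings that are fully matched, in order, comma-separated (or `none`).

i → no match
ii → match
iii → no match
iv → match
v → no match
vi → match

ii, iv, vi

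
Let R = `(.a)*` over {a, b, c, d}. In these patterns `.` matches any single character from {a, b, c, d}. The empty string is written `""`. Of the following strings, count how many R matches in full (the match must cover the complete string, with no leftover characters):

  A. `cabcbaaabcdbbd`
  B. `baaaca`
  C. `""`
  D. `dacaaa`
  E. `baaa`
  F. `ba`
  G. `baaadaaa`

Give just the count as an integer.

6

A → no match
B → match
C → match
D → match
E → match
F → match
G → match
Total matched: 6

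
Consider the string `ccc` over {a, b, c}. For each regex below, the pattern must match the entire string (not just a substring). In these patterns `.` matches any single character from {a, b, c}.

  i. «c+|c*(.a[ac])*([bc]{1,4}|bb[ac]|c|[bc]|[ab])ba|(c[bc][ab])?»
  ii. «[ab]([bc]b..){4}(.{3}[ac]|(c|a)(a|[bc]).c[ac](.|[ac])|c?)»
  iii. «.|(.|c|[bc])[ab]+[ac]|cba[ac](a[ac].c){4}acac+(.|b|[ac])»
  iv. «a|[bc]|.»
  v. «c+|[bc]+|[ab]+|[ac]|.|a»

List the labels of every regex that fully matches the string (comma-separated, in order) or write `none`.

i, v

i → match
ii → no match
iii → no match
iv → no match
v → match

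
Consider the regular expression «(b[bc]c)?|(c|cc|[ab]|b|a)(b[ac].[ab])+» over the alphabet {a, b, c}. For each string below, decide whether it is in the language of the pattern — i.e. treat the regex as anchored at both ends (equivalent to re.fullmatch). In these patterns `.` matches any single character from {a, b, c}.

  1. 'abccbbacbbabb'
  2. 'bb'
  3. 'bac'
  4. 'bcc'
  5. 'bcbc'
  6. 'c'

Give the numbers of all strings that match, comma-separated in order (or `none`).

1 → match
2. 'bb' → no match
3. 'bac' → no match
4. 'bcc' → match
5. 'bcbc' → no match
6. 'c' → no match

1, 4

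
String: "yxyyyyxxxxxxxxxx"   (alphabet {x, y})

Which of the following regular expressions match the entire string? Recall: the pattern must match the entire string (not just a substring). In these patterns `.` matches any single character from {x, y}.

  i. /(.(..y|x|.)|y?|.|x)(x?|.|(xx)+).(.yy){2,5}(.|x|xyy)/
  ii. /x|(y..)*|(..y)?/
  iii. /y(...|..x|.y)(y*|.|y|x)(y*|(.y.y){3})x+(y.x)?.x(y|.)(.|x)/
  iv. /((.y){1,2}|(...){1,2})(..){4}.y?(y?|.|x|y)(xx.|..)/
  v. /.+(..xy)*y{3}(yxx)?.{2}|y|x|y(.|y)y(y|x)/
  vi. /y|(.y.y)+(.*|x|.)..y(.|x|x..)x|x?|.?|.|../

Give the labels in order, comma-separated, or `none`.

iii, iv

i → no match
ii → no match
iii → match
iv → match
v → no match
vi → no match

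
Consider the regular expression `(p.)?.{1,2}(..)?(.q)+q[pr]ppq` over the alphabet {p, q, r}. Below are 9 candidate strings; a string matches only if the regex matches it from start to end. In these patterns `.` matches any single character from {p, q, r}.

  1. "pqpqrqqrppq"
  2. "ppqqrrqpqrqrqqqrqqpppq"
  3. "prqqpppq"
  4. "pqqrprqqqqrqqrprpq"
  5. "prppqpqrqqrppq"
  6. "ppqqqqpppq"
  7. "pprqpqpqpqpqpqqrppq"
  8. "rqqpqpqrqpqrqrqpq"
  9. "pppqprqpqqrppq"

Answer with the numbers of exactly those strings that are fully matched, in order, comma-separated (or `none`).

1, 2, 3, 5, 6, 7, 9

1. "pqpqrqqrppq" → match
2 → match
3. "prqqpppq" → match
4 → no match — must end with "ppq"
5 → match
6. "ppqqqqpppq" → match
7 → match
8 → no match — must end with "ppq"
9 → match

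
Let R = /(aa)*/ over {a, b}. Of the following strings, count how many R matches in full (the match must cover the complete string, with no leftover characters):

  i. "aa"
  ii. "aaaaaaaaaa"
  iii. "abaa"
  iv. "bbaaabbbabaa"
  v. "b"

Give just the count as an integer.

i → match
ii → match
iii → no match
iv → no match
v → no match
Total matched: 2

2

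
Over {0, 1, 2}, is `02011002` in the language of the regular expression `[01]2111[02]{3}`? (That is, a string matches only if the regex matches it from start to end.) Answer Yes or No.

No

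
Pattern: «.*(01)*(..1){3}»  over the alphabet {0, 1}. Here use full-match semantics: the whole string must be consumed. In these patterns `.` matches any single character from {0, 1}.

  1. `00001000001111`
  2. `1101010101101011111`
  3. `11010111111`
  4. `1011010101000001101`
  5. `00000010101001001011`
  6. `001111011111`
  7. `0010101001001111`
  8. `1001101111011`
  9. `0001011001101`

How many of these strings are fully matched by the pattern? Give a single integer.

1 → no match
2 → match
3 → no match
4 → no match
5 → match
6 → match
7 → match
8 → match
9 → match
Total matched: 6

6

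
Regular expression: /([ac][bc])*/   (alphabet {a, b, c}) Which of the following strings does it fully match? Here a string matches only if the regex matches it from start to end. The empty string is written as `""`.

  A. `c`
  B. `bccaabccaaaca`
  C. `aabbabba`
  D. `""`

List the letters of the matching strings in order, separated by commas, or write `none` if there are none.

D

A → no match
B → no match
C → no match
D → match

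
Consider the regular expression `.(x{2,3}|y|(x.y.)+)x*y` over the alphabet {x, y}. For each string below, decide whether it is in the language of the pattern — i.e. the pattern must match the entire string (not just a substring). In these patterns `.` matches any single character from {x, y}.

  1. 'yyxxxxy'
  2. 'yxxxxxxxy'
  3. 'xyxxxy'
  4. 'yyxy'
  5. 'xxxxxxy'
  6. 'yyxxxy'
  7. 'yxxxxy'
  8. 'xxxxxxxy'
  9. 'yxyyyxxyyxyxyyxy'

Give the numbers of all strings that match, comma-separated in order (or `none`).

1 → match
2 → match
3 → match
4 → match
5 → match
6 → match
7 → match
8 → match
9 → no match

1, 2, 3, 4, 5, 6, 7, 8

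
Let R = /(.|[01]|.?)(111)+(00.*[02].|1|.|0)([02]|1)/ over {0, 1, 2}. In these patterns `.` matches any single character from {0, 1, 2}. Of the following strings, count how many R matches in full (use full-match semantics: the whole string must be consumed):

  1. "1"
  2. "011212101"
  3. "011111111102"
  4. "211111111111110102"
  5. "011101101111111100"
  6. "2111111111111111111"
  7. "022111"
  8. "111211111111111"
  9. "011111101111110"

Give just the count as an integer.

1

1 → no match
2 → no match
3 → match
4 → no match
5 → no match
6 → no match
7 → no match
8 → no match
9 → no match
Total matched: 1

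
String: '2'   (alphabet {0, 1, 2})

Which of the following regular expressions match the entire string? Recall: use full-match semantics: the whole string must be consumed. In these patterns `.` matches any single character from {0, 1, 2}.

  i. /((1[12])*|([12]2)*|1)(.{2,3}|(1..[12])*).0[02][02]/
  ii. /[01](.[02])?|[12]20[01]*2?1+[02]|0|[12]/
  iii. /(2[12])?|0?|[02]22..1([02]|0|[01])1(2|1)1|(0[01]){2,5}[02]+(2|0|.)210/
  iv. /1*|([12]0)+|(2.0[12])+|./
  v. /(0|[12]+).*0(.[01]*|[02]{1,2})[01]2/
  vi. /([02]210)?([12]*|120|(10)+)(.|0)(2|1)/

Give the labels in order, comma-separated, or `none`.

ii, iv

i → no match
ii → match
iii → no match
iv → match
v → no match
vi → no match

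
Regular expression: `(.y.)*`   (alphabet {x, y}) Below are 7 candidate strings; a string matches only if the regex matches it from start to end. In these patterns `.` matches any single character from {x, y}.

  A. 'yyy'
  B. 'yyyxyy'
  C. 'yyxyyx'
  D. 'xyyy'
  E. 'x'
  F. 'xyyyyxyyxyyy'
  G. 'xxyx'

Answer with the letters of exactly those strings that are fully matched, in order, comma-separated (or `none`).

A, B, C, F

A → match
B → match
C → match
D → no match
E → no match
F → match
G → no match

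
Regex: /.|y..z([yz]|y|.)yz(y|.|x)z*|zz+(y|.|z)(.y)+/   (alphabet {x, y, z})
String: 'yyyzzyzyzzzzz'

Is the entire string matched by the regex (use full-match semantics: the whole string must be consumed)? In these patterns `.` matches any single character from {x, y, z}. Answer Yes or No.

Yes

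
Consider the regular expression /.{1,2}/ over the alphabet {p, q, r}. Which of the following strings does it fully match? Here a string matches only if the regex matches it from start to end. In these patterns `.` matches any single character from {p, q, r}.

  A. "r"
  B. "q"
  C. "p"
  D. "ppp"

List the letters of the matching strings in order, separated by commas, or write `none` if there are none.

A, B, C

A → match
B → match
C → match
D → no match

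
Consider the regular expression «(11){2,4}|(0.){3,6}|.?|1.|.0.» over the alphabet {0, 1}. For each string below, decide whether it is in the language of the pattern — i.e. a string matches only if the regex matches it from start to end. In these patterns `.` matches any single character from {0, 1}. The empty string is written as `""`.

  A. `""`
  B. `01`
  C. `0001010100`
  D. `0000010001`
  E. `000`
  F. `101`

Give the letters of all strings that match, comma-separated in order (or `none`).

A, C, D, E, F

A → match
B → no match
C → match
D → match
E → match
F → match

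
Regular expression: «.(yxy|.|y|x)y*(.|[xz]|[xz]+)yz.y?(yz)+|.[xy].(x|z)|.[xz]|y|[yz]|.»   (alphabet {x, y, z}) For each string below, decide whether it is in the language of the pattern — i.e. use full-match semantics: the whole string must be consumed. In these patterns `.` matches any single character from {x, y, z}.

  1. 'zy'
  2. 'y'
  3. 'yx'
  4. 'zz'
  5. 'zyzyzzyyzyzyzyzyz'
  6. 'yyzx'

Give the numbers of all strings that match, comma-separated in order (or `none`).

2, 3, 4, 5, 6

1. 'zy' → no match
2. 'y' → match
3. 'yx' → match
4. 'zz' → match
5 → match
6. 'yyzx' → match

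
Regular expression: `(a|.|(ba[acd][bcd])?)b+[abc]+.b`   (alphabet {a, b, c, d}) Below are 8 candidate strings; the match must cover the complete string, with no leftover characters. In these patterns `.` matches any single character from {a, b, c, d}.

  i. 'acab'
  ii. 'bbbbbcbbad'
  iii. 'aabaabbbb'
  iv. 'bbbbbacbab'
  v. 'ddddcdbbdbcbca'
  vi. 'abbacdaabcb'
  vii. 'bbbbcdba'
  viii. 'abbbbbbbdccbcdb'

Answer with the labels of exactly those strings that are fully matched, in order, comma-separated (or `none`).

i → no match
ii → no match — must end with 'b'
iii → no match
iv → match
v → no match — must end with 'b'
vi → no match
vii → no match — must end with 'b'
viii → no match

iv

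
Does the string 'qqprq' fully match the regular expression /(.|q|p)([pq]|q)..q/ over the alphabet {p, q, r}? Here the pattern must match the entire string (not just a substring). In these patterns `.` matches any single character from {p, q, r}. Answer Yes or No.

Yes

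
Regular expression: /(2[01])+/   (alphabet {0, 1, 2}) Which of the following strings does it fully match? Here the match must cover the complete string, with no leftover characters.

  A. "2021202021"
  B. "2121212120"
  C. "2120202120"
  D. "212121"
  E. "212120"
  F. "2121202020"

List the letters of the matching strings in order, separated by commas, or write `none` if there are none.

A → match
B → match
C → match
D → match
E → match
F → match

A, B, C, D, E, F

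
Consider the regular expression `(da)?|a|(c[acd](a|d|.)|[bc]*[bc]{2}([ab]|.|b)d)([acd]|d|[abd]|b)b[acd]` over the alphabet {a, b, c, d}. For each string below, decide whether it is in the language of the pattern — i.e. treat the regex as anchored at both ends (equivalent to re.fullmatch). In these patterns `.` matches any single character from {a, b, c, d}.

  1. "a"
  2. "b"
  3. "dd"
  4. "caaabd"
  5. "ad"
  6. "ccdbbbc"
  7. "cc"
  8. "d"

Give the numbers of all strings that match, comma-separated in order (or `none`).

1 → match
2 → no match
3 → no match
4 → match
5 → no match
6 → no match
7 → no match
8 → no match

1, 4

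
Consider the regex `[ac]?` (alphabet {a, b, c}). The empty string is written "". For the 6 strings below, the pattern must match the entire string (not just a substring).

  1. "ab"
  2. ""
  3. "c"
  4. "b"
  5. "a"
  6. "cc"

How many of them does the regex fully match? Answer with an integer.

3

1 → no match
2 → match
3 → match
4 → no match
5 → match
6 → no match
Total matched: 3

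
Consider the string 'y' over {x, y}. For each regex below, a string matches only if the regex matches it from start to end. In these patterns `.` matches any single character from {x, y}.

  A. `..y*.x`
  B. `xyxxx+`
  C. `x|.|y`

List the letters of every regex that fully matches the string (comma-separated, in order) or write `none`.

A → no match — must end with 'x'
B → no match — must start with 'xyxxx'
C → match

C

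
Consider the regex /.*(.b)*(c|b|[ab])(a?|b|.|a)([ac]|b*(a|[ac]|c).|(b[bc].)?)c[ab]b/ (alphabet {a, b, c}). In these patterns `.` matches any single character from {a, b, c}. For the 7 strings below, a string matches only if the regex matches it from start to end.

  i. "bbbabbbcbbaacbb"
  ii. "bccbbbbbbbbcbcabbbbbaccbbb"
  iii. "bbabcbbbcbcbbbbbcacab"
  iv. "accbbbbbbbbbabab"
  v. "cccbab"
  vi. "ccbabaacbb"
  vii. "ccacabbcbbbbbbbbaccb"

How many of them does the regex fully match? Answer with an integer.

3

i → match
ii → no match
iii → match
iv → no match
v. "cccbab" → no match
vi. "ccbabaacbb" → match
vii → no match
Total matched: 3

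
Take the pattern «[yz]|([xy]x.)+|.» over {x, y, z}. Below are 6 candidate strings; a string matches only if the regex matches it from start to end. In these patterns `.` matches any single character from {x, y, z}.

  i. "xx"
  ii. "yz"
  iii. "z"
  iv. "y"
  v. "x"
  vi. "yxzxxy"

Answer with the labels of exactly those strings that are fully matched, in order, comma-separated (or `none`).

iii, iv, v, vi

i → no match
ii → no match
iii → match
iv → match
v → match
vi → match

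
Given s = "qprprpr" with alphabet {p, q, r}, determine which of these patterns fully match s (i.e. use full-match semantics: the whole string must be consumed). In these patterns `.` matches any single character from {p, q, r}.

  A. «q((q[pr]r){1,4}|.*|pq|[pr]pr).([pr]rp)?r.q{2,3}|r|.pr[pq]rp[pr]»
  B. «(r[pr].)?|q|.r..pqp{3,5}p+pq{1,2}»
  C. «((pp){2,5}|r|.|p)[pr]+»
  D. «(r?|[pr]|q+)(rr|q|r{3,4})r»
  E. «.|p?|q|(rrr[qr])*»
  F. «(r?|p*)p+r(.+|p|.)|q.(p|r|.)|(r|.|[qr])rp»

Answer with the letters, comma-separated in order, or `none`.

A → match
B → no match
C → match
D → no match
E → no match
F → no match

A, C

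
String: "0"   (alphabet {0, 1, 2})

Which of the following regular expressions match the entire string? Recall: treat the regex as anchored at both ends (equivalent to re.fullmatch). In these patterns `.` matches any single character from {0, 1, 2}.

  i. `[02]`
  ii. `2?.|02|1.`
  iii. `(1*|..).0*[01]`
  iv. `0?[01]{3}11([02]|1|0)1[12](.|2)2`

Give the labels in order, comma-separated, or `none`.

i, ii

i → match
ii → match
iii → no match
iv → no match — must end with "2"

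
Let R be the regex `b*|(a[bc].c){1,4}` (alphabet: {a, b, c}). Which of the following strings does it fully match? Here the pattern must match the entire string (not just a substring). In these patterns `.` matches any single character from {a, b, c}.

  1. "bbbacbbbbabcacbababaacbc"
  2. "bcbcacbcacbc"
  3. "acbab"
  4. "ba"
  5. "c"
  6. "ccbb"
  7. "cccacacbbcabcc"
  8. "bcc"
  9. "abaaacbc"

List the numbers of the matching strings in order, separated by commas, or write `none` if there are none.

1 → no match
2. "bcbcacbcacbc" → no match
3. "acbab" → no match
4. "ba" → no match
5. "c" → no match
6. "ccbb" → no match
7 → no match
8. "bcc" → no match
9. "abaaacbc" → no match

none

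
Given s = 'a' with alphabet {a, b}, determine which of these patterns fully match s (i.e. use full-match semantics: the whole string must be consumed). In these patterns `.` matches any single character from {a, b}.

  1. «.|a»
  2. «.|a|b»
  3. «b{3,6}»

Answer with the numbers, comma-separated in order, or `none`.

1 → match
2 → match
3 → no match — must start with 'b'

1, 2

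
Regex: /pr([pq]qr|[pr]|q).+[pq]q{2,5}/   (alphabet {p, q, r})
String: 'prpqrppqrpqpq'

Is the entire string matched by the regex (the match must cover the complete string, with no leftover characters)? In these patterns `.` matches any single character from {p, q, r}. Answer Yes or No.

No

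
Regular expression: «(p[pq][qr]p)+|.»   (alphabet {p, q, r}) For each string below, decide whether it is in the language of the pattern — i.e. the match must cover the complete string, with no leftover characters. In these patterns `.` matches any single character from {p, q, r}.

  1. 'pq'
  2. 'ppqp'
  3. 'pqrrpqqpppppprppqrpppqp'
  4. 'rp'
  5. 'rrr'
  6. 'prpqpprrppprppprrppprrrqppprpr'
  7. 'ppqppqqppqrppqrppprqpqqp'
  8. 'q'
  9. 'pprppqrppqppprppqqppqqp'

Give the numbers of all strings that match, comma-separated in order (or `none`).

2, 8

1 → no match
2 → match
3 → no match
4 → no match
5 → no match
6 → no match
7 → no match
8 → match
9 → no match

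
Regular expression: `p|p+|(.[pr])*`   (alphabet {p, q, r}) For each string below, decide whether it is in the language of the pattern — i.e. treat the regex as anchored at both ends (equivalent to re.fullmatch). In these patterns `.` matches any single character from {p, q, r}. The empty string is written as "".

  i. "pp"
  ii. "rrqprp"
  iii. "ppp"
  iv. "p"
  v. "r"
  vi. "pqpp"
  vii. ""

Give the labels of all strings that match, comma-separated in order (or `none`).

i → match
ii → match
iii → match
iv → match
v → no match
vi → no match
vii → match

i, ii, iii, iv, vii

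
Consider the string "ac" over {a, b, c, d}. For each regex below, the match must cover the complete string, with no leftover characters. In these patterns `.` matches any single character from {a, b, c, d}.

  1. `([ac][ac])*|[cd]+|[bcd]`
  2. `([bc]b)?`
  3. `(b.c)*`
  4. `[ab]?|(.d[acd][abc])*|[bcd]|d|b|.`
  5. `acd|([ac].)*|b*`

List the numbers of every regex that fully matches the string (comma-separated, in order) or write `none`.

1 → match
2 → no match
3 → no match
4 → no match
5 → match

1, 5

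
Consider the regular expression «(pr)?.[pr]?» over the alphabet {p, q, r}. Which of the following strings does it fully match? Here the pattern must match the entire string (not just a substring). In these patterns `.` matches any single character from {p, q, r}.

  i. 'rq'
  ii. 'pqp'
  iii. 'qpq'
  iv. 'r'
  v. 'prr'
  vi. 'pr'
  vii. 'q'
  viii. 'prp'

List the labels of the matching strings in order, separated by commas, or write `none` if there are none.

i → no match
ii → no match
iii → no match
iv → match
v → match
vi → match
vii → match
viii → match

iv, v, vi, vii, viii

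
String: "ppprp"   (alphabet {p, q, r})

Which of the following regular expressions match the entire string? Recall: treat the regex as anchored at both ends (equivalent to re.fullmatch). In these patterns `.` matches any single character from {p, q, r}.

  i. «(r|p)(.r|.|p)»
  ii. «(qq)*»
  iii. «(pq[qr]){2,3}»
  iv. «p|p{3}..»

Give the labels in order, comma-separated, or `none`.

i → no match
ii → no match
iii → no match — must start with "pq"
iv → match

iv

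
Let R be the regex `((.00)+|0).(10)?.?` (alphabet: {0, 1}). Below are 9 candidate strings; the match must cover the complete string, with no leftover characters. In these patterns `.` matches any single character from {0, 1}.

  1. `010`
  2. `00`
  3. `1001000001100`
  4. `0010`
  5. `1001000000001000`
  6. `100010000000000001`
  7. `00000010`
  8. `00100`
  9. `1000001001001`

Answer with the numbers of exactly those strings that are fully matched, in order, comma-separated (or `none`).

1 → match
2 → match
3 → match
4 → match
5 → match
6 → no match
7 → match
8 → match
9 → match

1, 2, 3, 4, 5, 7, 8, 9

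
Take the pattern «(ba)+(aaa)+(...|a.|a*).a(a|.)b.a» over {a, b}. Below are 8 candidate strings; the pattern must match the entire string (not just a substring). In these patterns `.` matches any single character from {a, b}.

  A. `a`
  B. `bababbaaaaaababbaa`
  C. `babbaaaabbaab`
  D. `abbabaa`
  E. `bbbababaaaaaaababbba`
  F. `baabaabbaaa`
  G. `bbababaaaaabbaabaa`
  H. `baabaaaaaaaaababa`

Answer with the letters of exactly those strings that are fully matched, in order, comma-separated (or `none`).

none

A → no match — must start with `ba`
B → no match
C → no match — must end with `a`
D → no match — must start with `ba`
E → no match — must start with `ba`
F → no match
G → no match — must start with `ba`
H → no match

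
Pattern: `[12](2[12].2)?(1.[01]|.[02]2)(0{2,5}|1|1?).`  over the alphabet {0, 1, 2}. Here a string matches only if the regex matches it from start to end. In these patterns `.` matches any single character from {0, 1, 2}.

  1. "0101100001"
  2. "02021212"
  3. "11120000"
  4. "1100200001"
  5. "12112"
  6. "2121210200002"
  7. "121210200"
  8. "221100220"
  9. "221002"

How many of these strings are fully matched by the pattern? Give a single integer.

1. "0101100001" → no match
2. "02021212" → no match
3. "11120000" → no match
4. "1100200001" → no match
5. "12112" → no match
6 → no match
7. "121210200" → no match
8. "221100220" → no match
9. "221002" → no match
Total matched: 0

0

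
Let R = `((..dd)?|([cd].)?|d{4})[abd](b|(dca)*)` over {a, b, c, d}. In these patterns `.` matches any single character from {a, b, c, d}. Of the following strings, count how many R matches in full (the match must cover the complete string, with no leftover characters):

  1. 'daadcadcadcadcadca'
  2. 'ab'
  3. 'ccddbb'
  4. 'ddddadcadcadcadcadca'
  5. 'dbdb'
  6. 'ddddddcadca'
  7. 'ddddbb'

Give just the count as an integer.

7

1 → match
2 → match
3 → match
4 → match
5 → match
6 → match
7 → match
Total matched: 7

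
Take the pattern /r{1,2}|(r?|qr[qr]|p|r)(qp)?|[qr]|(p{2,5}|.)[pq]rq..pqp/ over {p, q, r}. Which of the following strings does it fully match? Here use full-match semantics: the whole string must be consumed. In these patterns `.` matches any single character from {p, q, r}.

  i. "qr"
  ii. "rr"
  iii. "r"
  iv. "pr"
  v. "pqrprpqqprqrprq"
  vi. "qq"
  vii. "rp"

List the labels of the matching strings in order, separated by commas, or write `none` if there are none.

ii, iii

i → no match
ii → match
iii → match
iv → no match
v → no match
vi → no match
vii → no match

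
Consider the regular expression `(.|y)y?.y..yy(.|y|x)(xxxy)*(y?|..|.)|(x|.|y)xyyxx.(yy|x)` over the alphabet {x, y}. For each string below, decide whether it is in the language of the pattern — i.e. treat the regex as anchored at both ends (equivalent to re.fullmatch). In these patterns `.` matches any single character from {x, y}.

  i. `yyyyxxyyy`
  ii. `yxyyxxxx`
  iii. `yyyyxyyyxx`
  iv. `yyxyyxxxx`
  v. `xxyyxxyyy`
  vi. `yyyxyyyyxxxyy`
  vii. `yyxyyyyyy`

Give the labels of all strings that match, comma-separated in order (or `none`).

i, ii, iii, v, vi, vii

i → match
ii → match
iii → match
iv → no match
v → match
vi → match
vii → match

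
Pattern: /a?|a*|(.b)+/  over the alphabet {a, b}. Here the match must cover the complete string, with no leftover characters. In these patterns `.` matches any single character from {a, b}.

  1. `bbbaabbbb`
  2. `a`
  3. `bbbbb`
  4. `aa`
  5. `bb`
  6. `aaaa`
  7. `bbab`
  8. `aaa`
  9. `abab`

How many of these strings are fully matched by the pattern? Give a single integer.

7

1. `bbbaabbbb` → no match
2. `a` → match
3. `bbbbb` → no match
4. `aa` → match
5. `bb` → match
6. `aaaa` → match
7. `bbab` → match
8. `aaa` → match
9. `abab` → match
Total matched: 7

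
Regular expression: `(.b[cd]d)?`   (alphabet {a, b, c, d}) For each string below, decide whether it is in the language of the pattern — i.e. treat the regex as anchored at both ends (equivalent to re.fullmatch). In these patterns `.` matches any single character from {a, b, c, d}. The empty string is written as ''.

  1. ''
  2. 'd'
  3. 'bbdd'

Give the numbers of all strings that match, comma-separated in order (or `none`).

1, 3

1 → match
2 → no match
3 → match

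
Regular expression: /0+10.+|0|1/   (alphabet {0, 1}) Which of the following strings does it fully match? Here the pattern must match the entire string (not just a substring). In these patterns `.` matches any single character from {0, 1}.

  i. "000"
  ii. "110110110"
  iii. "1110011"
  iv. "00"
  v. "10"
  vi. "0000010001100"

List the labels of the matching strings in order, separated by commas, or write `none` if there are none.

i → no match
ii → no match
iii → no match
iv → no match
v → no match
vi → match

vi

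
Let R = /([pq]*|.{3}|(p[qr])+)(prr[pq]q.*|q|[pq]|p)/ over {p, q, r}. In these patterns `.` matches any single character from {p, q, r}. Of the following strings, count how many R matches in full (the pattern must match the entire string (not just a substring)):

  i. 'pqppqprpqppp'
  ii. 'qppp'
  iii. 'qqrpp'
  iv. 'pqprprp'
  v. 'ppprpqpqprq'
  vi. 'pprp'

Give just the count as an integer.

i → no match
ii → match
iii → no match
iv → match
v → no match
vi → match
Total matched: 3

3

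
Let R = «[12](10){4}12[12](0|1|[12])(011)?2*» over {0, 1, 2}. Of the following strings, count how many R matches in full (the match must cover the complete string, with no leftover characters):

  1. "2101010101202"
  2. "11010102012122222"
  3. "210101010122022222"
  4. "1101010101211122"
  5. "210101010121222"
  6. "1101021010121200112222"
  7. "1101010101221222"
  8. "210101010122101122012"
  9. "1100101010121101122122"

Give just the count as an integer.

3

1 → no match
2 → no match
3 → match
4 → no match
5 → match
6 → no match
7 → match
8 → no match
9 → no match
Total matched: 3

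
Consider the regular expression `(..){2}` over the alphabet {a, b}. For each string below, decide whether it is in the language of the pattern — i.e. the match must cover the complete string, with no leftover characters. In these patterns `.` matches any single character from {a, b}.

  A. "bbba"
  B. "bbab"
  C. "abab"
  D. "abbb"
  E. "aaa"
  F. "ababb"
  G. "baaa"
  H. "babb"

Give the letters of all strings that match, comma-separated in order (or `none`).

A → match
B → match
C → match
D → match
E → no match
F → no match
G → match
H → match

A, B, C, D, G, H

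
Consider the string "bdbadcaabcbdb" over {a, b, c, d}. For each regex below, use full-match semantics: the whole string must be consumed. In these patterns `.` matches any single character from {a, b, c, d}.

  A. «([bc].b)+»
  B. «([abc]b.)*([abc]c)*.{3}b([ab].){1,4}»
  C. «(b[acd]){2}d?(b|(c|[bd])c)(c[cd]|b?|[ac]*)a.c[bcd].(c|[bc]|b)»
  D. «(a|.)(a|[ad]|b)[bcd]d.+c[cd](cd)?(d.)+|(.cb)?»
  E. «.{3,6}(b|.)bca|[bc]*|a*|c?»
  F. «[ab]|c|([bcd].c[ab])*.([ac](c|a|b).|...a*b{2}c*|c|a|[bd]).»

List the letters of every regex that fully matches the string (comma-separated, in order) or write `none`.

C

A → no match
B → no match
C → match
D → no match
E → no match
F → no match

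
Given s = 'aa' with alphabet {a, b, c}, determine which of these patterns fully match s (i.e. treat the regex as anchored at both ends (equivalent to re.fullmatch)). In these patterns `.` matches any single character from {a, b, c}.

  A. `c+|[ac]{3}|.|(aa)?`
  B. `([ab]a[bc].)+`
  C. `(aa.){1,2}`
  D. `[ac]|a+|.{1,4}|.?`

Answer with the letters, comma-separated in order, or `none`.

A → match
B → no match
C → no match
D → match

A, D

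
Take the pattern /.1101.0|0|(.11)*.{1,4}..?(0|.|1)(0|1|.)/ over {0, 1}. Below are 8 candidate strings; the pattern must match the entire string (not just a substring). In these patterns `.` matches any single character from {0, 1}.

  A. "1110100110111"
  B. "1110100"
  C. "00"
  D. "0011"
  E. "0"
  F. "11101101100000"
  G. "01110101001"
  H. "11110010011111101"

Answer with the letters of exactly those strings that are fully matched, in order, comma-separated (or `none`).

A → no match
B → match
C → no match
D → match
E → match
F → match
G → match
H → no match

B, D, E, F, G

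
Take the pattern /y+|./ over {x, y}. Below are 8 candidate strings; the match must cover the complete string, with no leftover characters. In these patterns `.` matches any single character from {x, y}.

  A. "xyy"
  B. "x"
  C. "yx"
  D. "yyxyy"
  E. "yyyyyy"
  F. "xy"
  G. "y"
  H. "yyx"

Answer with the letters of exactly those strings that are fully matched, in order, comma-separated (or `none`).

B, E, G

A. "xyy" → no match
B. "x" → match
C. "yx" → no match
D. "yyxyy" → no match
E. "yyyyyy" → match
F. "xy" → no match
G. "y" → match
H. "yyx" → no match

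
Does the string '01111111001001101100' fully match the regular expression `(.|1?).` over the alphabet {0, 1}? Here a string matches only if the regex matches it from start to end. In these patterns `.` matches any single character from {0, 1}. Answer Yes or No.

No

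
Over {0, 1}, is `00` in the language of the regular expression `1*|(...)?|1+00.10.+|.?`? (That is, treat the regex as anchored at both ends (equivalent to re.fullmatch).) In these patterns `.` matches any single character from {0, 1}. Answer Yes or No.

No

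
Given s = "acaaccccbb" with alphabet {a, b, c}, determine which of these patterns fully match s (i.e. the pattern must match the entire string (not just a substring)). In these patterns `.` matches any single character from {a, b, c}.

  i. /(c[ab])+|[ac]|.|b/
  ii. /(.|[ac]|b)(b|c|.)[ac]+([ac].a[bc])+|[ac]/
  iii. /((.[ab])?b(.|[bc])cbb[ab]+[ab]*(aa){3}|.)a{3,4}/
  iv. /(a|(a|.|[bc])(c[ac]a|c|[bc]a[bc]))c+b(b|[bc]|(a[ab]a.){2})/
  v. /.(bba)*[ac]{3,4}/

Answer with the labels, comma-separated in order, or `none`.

iv

i → no match
ii → no match
iii → no match — must end with "a"
iv → match
v → no match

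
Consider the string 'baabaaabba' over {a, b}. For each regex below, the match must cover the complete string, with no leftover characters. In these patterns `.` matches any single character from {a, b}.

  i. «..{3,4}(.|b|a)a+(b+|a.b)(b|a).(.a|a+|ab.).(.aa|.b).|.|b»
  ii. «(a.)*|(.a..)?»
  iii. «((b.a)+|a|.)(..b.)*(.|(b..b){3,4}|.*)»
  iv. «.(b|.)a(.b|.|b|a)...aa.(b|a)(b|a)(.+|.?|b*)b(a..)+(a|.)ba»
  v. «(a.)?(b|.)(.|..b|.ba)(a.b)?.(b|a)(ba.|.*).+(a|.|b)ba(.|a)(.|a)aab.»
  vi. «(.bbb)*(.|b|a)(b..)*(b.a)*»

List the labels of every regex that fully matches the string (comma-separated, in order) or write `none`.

iii

i → no match
ii → no match
iii → match
iv → no match
v → no match
vi → no match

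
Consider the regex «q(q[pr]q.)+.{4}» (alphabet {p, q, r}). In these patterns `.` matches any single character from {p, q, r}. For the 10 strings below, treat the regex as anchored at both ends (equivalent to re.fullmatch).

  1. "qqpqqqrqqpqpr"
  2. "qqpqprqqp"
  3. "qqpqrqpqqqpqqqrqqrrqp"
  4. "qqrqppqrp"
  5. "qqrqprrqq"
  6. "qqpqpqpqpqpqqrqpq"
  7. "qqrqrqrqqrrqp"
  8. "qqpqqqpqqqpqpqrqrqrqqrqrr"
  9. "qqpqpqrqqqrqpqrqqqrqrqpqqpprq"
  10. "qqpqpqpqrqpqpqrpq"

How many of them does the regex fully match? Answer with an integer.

10

1 → match
2. "qqpqprqqp" → match
3 → match
4. "qqrqppqrp" → match
5. "qqrqprrqq" → match
6 → match
7 → match
8 → match
9 → match
10 → match
Total matched: 10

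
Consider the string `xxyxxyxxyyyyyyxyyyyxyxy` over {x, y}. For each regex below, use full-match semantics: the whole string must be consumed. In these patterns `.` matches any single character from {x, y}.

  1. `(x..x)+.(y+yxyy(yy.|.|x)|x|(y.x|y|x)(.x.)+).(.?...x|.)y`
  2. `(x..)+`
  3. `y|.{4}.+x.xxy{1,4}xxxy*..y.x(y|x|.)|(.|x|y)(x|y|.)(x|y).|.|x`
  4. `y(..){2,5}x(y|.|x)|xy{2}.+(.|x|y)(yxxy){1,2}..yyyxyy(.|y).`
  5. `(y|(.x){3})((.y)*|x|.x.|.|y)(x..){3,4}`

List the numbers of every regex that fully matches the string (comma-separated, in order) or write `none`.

1

1 → match
2 → no match
3 → no match
4 → no match
5 → no match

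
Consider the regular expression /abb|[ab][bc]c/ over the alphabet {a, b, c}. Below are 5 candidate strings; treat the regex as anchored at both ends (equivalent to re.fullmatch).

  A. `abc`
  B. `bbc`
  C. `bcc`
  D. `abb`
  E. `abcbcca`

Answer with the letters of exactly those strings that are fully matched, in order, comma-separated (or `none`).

A, B, C, D

A → match
B → match
C → match
D → match
E → no match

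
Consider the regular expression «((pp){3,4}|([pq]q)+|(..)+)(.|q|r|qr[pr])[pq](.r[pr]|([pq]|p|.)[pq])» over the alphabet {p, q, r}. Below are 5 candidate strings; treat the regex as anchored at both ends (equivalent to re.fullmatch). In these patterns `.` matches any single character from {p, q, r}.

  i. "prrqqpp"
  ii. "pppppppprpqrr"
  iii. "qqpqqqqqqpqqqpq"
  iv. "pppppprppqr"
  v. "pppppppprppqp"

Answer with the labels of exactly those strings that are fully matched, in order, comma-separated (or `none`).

ii

i → no match
ii → match
iii → no match
iv → no match
v → no match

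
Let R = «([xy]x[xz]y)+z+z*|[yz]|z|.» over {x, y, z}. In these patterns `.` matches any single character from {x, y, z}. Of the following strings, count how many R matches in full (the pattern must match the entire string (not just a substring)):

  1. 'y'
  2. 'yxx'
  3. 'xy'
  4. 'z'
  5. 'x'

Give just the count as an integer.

1 → match
2 → no match
3 → no match
4 → match
5 → match
Total matched: 3

3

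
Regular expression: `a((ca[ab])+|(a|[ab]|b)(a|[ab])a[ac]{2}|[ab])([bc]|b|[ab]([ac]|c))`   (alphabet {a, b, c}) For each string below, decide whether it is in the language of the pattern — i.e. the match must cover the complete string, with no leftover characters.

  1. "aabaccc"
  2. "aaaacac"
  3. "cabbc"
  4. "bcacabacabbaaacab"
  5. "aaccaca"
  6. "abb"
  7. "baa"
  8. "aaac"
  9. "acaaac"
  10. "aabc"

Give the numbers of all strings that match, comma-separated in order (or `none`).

1 → match
2 → match
3 → no match — must start with "a"
4 → no match — must start with "a"
5 → no match
6 → match
7 → no match — must start with "a"
8 → match
9 → match
10 → match

1, 2, 6, 8, 9, 10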